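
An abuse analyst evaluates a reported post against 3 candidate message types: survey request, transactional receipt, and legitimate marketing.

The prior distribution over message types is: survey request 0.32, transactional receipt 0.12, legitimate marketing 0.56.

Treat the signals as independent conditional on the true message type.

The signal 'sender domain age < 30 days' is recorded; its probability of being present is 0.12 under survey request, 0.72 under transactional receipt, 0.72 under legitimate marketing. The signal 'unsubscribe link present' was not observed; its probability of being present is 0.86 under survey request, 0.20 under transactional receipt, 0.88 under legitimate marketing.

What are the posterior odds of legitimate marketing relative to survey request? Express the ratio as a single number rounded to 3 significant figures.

Unnormalized posterior weight (prior times the signal likelihoods) for each of the two hypotheses (using 1 − P(present | H) for each absent signal):
  legitimate marketing: 0.56 × 0.72 × (1 − 0.88) = 0.048384
  survey request: 0.32 × 0.12 × (1 − 0.86) = 0.005376
Posterior odds = 0.048384 / 0.005376 ≈ 9.00.

9.00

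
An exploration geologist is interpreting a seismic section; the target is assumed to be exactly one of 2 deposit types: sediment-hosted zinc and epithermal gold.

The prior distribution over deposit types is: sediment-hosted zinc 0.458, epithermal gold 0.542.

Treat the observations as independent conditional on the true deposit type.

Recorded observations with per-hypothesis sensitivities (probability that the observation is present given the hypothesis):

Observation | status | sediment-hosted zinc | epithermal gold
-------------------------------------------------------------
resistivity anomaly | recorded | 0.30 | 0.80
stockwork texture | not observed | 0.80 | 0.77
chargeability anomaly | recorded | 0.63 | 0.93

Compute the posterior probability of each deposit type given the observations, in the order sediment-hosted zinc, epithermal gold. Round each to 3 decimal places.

0.157, 0.843

Multiply each prior by the joint likelihood of the evidence pattern (using 1 − P(present | H) for each absent observation):
  sediment-hosted zinc: 0.458 × 0.30 × (1 − 0.80) × 0.63 = 0.017312
  epithermal gold: 0.542 × 0.80 × (1 − 0.77) × 0.93 = 0.092747
Marginal likelihood of the evidence = 0.11006.
P(sediment-hosted zinc | evidence) = 0.017312 / 0.11006 ≈ 0.157
P(epithermal gold | evidence) = 0.092747 / 0.11006 ≈ 0.843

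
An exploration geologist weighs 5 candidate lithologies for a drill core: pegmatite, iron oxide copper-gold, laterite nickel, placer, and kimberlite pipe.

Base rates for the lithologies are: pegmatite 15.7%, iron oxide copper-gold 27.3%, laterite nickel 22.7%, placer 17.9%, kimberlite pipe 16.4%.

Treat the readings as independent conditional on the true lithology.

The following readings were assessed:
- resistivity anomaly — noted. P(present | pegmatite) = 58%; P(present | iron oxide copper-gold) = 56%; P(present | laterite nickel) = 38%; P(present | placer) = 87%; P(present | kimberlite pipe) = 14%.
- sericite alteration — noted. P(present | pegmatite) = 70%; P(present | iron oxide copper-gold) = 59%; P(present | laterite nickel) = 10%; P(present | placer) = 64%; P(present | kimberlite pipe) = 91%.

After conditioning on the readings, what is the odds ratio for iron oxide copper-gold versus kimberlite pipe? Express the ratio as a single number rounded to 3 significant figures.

Unnormalized posterior weight (prior times the reading likelihoods) for each of the two hypotheses:
  iron oxide copper-gold: 0.273 × 0.56 × 0.59 = 0.090199
  kimberlite pipe: 0.164 × 0.14 × 0.91 = 0.020894
Odds(iron oxide copper-gold : kimberlite pipe) = 0.090199 / 0.020894 ≈ 4.32.

4.32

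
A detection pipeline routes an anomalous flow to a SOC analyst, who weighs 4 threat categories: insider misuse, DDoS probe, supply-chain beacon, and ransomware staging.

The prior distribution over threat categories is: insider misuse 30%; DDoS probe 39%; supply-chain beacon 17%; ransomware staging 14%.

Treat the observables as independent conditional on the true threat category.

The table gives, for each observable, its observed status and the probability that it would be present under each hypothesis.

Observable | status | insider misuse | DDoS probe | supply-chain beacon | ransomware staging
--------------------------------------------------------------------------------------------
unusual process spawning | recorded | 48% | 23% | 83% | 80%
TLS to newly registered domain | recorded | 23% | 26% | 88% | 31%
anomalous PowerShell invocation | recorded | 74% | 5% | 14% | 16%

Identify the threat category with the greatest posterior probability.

insider misuse

Multiply each prior by the joint likelihood of the observable pattern:
  insider misuse: 0.30 × 0.48 × 0.23 × 0.74 = 0.024509
  DDoS probe: 0.39 × 0.23 × 0.26 × 0.05 = 0.0011661
  supply-chain beacon: 0.17 × 0.83 × 0.88 × 0.14 = 0.017384
  ransomware staging: 0.14 × 0.80 × 0.31 × 0.16 = 0.0055552
The unnormalized weights sum to 0.048614.
P(insider misuse | evidence) ≈ 0.024509 / 0.048614 ≈ 0.504
P(DDoS probe | evidence) ≈ 0.0011661 / 0.048614 ≈ 0.024
P(supply-chain beacon | evidence) ≈ 0.017384 / 0.048614 ≈ 0.358
P(ransomware staging | evidence) ≈ 0.0055552 / 0.048614 ≈ 0.114
The largest is 0.504, so insider misuse is most probable.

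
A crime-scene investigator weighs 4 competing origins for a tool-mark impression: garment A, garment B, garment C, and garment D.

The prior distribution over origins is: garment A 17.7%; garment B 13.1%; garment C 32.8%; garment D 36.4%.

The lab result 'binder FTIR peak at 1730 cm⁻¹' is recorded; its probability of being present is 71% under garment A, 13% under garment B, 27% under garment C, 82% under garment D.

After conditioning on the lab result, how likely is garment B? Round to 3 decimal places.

By Bayes' rule, the unnormalized weight for each hypothesis is prior × likelihood:
  garment A: 0.177 × 0.71 = 0.12567
  garment B: 0.131 × 0.13 = 0.01703
  garment C: 0.328 × 0.27 = 0.08856
  garment D: 0.364 × 0.82 = 0.29848
Marginal likelihood of the evidence = 0.52974.
P(garment B | evidence) = 0.01703 / 0.52974 ≈ 0.032.

0.032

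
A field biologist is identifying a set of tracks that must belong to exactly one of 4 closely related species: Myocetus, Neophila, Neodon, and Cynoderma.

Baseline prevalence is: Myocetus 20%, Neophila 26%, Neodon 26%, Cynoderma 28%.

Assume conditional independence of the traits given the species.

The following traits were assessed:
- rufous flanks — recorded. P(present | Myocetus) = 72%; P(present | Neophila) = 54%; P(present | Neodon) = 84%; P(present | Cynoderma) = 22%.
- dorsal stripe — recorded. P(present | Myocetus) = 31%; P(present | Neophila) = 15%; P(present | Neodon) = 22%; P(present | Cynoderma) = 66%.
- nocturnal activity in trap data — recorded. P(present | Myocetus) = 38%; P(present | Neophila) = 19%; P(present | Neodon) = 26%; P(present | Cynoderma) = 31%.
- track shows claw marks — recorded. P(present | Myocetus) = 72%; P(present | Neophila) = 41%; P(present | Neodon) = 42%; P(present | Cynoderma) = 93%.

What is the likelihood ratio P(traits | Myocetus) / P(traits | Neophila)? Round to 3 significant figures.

Joint likelihood of the trait pattern under each hypothesis:
  Myocetus: 0.72 × 0.31 × 0.38 × 0.72 = 0.061068
  Neophila: 0.54 × 0.15 × 0.19 × 0.41 = 0.0063099
Bayes factor = 0.061068 / 0.0063099 ≈ 9.68

9.68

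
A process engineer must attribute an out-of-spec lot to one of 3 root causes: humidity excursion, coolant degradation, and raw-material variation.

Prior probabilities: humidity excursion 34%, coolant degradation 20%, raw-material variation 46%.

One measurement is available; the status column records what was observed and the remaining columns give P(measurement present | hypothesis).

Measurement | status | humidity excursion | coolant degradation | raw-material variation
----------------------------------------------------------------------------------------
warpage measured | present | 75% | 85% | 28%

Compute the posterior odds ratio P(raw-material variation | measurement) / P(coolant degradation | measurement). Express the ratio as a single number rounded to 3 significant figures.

0.758

Unnormalized posterior weight (prior times the measurement likelihood) for each of the two hypotheses:
  raw-material variation: 0.46 × 0.28 = 0.1288
  coolant degradation: 0.20 × 0.85 = 0.17
Odds(raw-material variation : coolant degradation) = 0.1288 / 0.17 ≈ 0.758.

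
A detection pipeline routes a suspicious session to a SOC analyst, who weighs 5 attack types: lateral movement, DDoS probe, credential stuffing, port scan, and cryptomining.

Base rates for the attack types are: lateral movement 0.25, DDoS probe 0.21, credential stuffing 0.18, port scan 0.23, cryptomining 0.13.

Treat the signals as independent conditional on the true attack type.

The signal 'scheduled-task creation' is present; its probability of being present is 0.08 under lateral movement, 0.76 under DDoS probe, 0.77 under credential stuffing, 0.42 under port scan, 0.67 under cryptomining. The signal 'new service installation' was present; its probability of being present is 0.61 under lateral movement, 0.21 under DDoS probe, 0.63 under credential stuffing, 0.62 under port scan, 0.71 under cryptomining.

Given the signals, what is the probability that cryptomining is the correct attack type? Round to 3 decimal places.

For each hypothesis, the unnormalized posterior weight is prior × product of the signal likelihoods:
  lateral movement: 0.25 × 0.08 × 0.61 = 0.0122
  DDoS probe: 0.21 × 0.76 × 0.21 = 0.033516
  credential stuffing: 0.18 × 0.77 × 0.63 = 0.087318
  port scan: 0.23 × 0.42 × 0.62 = 0.059892
  cryptomining: 0.13 × 0.67 × 0.71 = 0.061841
Normalizing constant Z = 0.0122 + 0.033516 + 0.087318 + 0.059892 + 0.061841 = 0.25477.
P(cryptomining | evidence) = 0.061841 / 0.25477 ≈ 0.243.

0.243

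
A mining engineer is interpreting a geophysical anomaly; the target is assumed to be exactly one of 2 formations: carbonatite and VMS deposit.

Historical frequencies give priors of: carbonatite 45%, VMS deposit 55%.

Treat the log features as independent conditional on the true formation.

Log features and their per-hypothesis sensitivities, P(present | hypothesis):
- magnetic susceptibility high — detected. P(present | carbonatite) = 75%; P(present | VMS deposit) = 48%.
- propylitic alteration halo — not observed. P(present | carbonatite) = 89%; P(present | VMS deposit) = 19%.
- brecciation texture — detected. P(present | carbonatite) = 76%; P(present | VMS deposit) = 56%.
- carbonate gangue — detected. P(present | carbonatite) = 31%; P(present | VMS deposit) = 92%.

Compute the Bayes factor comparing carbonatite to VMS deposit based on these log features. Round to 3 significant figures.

0.0970

Take the product of per-log feature likelihoods under each hypothesis (using 1 − P(present | H) for each absent log feature), then divide.
  carbonatite: 0.75 × (1 − 0.89) × 0.76 × 0.31 = 0.019437
  VMS deposit: 0.48 × (1 − 0.19) × 0.56 × 0.92 = 0.20031
Bayes factor = 0.019437 / 0.20031 ≈ 0.0970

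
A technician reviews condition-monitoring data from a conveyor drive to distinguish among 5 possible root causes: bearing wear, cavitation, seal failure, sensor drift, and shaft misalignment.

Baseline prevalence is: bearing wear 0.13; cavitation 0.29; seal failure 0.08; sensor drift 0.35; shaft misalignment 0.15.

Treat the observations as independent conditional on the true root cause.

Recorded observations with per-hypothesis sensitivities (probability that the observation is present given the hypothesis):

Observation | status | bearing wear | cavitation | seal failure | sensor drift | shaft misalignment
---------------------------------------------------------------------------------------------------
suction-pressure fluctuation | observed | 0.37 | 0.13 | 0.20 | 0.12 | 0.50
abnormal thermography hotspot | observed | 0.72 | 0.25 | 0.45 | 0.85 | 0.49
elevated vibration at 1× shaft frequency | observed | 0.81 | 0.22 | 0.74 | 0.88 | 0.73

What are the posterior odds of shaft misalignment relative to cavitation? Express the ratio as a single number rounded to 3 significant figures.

12.9

Unnormalized posterior weight (prior times the observation likelihoods) for each of the two hypotheses:
  shaft misalignment: 0.15 × 0.50 × 0.49 × 0.73 = 0.026827
  cavitation: 0.29 × 0.13 × 0.25 × 0.22 = 0.0020735
Odds(shaft misalignment : cavitation) = 0.026827 / 0.0020735 ≈ 12.9.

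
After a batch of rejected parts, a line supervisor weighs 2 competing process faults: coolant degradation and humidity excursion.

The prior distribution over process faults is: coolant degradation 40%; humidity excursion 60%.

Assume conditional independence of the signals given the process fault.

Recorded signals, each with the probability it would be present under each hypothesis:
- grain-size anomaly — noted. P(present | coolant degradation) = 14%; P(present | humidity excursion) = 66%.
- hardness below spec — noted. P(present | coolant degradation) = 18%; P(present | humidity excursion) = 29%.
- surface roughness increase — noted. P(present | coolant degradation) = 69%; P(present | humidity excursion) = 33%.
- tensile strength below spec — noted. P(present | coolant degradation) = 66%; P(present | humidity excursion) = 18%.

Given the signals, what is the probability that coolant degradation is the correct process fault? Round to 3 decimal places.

0.402

Multiply each prior by the joint likelihood of the signal pattern:
  coolant degradation: 0.40 × 0.14 × 0.18 × 0.69 × 0.66 = 0.0045904
  humidity excursion: 0.60 × 0.66 × 0.29 × 0.33 × 0.18 = 0.0068215
Normalizing constant Z = 0.0045904 + 0.0068215 = 0.011412.
P(coolant degradation | evidence) = 0.0045904 / 0.011412 ≈ 0.402.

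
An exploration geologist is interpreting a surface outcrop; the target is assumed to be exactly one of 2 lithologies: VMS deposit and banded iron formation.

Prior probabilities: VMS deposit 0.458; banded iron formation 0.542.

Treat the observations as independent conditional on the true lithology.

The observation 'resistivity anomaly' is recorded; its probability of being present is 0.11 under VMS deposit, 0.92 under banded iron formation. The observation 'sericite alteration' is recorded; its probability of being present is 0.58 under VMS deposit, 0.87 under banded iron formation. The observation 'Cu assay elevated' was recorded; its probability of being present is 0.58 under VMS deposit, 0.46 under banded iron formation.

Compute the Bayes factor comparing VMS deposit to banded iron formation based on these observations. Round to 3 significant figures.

0.101

Take the product of per-observation likelihoods under each hypothesis, then divide.
  VMS deposit: 0.11 × 0.58 × 0.58 = 0.037004
  banded iron formation: 0.92 × 0.87 × 0.46 = 0.36818
Bayes factor = 0.037004 / 0.36818 ≈ 0.101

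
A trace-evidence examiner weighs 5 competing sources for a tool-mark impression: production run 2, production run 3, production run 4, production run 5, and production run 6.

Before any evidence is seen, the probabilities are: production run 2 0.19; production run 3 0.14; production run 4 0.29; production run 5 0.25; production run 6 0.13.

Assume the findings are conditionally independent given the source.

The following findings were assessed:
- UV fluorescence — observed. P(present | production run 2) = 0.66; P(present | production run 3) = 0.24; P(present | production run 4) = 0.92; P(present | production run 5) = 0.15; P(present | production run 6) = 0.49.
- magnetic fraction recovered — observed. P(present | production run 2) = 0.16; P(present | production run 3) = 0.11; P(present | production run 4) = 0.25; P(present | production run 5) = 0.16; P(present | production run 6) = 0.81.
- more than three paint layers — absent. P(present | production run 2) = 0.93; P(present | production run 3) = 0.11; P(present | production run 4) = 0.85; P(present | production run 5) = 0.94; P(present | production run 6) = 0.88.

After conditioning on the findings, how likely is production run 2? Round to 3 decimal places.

0.066

For each hypothesis, the unnormalized posterior weight is prior × product of the finding likelihoods (using 1 − P(present | H) for each absent finding):
  production run 2: 0.19 × 0.66 × 0.16 × (1 − 0.93) = 0.0014045
  production run 3: 0.14 × 0.24 × 0.11 × (1 − 0.11) = 0.0032894
  production run 4: 0.29 × 0.92 × 0.25 × (1 − 0.85) = 0.010005
  production run 5: 0.25 × 0.15 × 0.16 × (1 − 0.94) = 0.00036
  production run 6: 0.13 × 0.49 × 0.81 × (1 − 0.88) = 0.0061916
Marginal likelihood of the evidence = 0.021251.
P(production run 2 | evidence) = 0.0014045 / 0.021251 ≈ 0.066.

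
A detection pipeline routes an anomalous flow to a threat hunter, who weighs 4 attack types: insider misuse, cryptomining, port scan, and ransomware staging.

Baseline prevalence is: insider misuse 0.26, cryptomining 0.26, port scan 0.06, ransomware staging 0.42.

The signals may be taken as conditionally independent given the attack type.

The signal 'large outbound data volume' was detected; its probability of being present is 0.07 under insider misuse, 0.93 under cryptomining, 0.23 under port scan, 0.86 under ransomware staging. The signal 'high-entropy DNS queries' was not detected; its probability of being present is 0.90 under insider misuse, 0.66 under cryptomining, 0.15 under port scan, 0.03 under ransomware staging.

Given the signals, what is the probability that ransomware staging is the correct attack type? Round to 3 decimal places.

0.785

For each hypothesis, the unnormalized posterior weight is prior × product of the signal likelihoods (using 1 − P(present | H) for each absent signal):
  insider misuse: 0.26 × 0.07 × (1 − 0.90) = 0.00182
  cryptomining: 0.26 × 0.93 × (1 − 0.66) = 0.082212
  port scan: 0.06 × 0.23 × (1 − 0.15) = 0.01173
  ransomware staging: 0.42 × 0.86 × (1 − 0.03) = 0.35036
Normalizing constant Z = 0.00182 + 0.082212 + 0.01173 + 0.35036 = 0.44613.
P(ransomware staging | evidence) = 0.35036 / 0.44613 ≈ 0.785.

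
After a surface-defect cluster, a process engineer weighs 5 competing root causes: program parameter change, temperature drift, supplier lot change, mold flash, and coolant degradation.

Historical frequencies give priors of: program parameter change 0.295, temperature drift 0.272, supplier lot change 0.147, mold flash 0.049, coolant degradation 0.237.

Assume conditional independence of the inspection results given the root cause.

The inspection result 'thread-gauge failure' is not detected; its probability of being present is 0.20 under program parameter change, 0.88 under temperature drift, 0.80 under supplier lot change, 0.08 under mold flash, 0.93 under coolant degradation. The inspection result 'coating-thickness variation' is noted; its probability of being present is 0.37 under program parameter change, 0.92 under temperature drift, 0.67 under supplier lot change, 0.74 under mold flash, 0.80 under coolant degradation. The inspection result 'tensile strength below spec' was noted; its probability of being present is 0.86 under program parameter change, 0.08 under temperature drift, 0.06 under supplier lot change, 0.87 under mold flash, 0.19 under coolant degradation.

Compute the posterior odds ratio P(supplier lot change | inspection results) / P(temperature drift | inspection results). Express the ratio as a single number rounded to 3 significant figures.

0.492

Posterior odds equal prior odds times the likelihood ratio; only the two competing hypotheses matter (using 1 − P(present | H) for each absent inspection result).
  supplier lot change: 0.147 × (1 − 0.80) × 0.67 × 0.06 = 0.0011819
  temperature drift: 0.272 × (1 − 0.88) × 0.92 × 0.08 = 0.0024023
Posterior odds = 0.0011819 / 0.0024023 ≈ 0.492.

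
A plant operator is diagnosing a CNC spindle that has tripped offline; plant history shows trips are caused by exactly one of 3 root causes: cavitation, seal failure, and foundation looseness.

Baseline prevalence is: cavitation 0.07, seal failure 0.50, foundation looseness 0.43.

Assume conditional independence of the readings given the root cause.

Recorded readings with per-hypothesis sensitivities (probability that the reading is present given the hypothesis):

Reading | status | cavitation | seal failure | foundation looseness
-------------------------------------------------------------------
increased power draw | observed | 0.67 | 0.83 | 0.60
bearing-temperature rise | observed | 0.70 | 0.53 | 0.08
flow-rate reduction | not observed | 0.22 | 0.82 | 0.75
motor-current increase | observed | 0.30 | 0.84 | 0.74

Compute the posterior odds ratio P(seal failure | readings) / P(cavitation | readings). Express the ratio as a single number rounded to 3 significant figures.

Unnormalized posterior weight (prior times the reading likelihoods) for each of the two hypotheses (using 1 − P(present | H) for each absent reading):
  seal failure: 0.50 × 0.83 × 0.53 × (1 − 0.82) × 0.84 = 0.033256
  cavitation: 0.07 × 0.67 × 0.70 × (1 − 0.22) × 0.30 = 0.0076822
Odds(seal failure : cavitation) = 0.033256 / 0.0076822 ≈ 4.33.

4.33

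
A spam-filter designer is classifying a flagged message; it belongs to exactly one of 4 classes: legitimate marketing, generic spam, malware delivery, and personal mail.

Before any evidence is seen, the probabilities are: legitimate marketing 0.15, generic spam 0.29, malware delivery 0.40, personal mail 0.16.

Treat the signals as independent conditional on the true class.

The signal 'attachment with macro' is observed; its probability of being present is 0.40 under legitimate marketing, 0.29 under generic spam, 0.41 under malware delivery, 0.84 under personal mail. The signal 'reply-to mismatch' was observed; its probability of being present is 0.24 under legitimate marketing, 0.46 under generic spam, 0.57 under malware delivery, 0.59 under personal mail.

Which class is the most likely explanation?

For each hypothesis, the unnormalized posterior weight is prior × product of the signal likelihoods:
  legitimate marketing: 0.15 × 0.40 × 0.24 = 0.0144
  generic spam: 0.29 × 0.29 × 0.46 = 0.038686
  malware delivery: 0.40 × 0.41 × 0.57 = 0.09348
  personal mail: 0.16 × 0.84 × 0.59 = 0.079296
Marginal likelihood of the evidence = 0.22586.
P(legitimate marketing | evidence) ≈ 0.0144 / 0.22586 ≈ 0.064
P(generic spam | evidence) ≈ 0.038686 / 0.22586 ≈ 0.171
P(malware delivery | evidence) ≈ 0.09348 / 0.22586 ≈ 0.414
P(personal mail | evidence) ≈ 0.079296 / 0.22586 ≈ 0.351
The largest is 0.414, so malware delivery is most probable.

malware delivery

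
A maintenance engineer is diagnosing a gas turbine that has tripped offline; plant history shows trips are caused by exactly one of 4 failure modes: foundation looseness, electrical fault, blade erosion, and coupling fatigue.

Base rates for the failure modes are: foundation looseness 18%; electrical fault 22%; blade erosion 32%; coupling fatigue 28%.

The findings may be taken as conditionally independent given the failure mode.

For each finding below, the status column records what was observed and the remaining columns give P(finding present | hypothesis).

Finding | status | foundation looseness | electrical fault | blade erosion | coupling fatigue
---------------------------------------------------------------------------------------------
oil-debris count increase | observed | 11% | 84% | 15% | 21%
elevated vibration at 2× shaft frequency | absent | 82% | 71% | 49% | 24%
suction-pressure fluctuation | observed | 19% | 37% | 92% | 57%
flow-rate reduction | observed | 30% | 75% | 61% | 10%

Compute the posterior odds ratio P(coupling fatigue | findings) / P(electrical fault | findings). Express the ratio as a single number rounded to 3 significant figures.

Unnormalized posterior weight (prior times the finding likelihoods) for each of the two hypotheses (using 1 − P(present | H) for each absent finding):
  coupling fatigue: 0.28 × 0.21 × (1 − 0.24) × 0.57 × 0.10 = 0.0025472
  electrical fault: 0.22 × 0.84 × (1 − 0.71) × 0.37 × 0.75 = 0.014872
Odds(coupling fatigue : electrical fault) = 0.0025472 / 0.014872 ≈ 0.171.

0.171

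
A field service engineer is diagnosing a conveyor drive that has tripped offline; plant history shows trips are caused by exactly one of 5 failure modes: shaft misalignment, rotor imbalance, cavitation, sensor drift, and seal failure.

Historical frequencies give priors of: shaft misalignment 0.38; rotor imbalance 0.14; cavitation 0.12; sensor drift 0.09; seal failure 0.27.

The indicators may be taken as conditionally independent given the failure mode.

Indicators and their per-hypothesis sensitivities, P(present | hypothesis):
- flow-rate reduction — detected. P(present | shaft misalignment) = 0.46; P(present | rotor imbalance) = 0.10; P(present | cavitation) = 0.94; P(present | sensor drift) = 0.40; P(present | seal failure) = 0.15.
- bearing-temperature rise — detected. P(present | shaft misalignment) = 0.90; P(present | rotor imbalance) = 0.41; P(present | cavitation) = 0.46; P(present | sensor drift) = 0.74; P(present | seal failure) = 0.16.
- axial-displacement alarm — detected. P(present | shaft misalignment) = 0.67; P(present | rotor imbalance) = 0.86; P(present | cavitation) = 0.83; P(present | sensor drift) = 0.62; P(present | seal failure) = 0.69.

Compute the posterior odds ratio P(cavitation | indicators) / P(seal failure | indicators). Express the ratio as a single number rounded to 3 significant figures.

Unnormalized posterior weight (prior times the indicator likelihoods) for each of the two hypotheses:
  cavitation: 0.12 × 0.94 × 0.46 × 0.83 = 0.043067
  seal failure: 0.27 × 0.15 × 0.16 × 0.69 = 0.0044712
Posterior odds = 0.043067 / 0.0044712 ≈ 9.63.

9.63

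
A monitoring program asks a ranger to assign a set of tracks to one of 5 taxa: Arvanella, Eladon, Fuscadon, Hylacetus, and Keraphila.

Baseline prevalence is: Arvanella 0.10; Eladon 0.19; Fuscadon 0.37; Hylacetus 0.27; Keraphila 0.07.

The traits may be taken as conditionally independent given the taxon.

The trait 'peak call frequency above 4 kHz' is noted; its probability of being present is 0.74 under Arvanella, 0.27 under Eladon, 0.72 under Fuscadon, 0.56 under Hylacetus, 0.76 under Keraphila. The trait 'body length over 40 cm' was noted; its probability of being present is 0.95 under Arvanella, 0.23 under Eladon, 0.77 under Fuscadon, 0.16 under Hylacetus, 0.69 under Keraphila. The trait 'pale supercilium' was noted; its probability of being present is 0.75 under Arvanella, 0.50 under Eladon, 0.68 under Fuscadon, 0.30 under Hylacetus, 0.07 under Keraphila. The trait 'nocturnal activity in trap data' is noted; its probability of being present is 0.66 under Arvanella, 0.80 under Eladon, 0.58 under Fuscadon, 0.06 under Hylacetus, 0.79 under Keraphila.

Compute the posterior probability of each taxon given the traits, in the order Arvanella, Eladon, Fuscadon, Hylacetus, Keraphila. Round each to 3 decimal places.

For each hypothesis, the unnormalized posterior weight is prior × product of the trait likelihoods:
  Arvanella: 0.10 × 0.74 × 0.95 × 0.75 × 0.66 = 0.034798
  Eladon: 0.19 × 0.27 × 0.23 × 0.50 × 0.80 = 0.0047196
  Fuscadon: 0.37 × 0.72 × 0.77 × 0.68 × 0.58 = 0.080902
  Hylacetus: 0.27 × 0.56 × 0.16 × 0.30 × 0.06 = 0.00043546
  Keraphila: 0.07 × 0.76 × 0.69 × 0.07 × 0.79 = 0.00203
Marginal likelihood of the evidence = 0.12289.
P(Arvanella | evidence) = 0.034798 / 0.12289 ≈ 0.283
P(Eladon | evidence) = 0.0047196 / 0.12289 ≈ 0.038
P(Fuscadon | evidence) = 0.080902 / 0.12289 ≈ 0.658
P(Hylacetus | evidence) = 0.00043546 / 0.12289 ≈ 0.004
P(Keraphila | evidence) = 0.00203 / 0.12289 ≈ 0.017

0.283, 0.038, 0.658, 0.004, 0.017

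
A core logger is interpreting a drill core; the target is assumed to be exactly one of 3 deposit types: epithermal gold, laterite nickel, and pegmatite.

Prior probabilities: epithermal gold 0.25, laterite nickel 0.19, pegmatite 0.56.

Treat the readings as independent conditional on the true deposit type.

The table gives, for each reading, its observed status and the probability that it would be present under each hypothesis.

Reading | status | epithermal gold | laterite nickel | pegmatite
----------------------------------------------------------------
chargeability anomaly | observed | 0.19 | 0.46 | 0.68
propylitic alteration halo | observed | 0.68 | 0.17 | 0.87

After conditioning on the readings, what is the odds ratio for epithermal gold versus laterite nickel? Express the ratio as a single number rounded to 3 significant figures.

2.17

The normalizing constant cancels in an odds ratio, so compute prior × likelihood for the two hypotheses only:
  epithermal gold: 0.25 × 0.19 × 0.68 = 0.0323
  laterite nickel: 0.19 × 0.46 × 0.17 = 0.014858
Odds(epithermal gold : laterite nickel) = 0.0323 / 0.014858 ≈ 2.17.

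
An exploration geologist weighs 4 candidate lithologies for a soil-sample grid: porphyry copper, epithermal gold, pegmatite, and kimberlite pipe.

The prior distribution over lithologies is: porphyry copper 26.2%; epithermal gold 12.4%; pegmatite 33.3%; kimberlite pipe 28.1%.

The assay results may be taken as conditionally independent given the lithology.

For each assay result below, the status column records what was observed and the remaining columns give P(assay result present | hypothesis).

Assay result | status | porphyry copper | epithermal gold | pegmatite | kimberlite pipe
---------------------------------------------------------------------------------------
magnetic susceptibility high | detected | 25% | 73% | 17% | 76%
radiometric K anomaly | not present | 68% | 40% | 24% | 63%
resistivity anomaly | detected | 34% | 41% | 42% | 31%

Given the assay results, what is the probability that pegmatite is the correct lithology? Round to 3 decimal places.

0.251

By Bayes' rule with conditional independence, the unnormalized weight for each hypothesis is prior × ∏ likelihoods (using 1 − P(present | H) for each absent assay result):
  porphyry copper: 0.262 × 0.25 × (1 − 0.68) × 0.34 = 0.0071264
  epithermal gold: 0.124 × 0.73 × (1 − 0.40) × 0.41 = 0.022268
  pegmatite: 0.333 × 0.17 × (1 − 0.24) × 0.42 = 0.01807
  kimberlite pipe: 0.281 × 0.76 × (1 − 0.63) × 0.31 = 0.024495
Marginal likelihood of the evidence = 0.07196.
P(pegmatite | evidence) = 0.01807 / 0.07196 ≈ 0.251.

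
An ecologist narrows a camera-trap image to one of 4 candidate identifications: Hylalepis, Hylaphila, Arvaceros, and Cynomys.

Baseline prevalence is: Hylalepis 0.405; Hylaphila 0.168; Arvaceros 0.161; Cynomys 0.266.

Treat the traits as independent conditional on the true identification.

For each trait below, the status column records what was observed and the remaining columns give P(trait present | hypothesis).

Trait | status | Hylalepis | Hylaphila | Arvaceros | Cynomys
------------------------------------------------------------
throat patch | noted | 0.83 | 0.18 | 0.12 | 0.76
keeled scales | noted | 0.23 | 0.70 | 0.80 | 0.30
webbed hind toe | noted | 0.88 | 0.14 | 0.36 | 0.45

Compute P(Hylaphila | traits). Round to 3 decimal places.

Multiply each prior by the joint likelihood of the trait pattern:
  Hylalepis: 0.405 × 0.83 × 0.23 × 0.88 = 0.068037
  Hylaphila: 0.168 × 0.18 × 0.70 × 0.14 = 0.0029635
  Arvaceros: 0.161 × 0.12 × 0.80 × 0.36 = 0.0055642
  Cynomys: 0.266 × 0.76 × 0.30 × 0.45 = 0.027292
Marginal likelihood of the evidence = 0.10386.
P(Hylaphila | evidence) = 0.0029635 / 0.10386 ≈ 0.029.

0.029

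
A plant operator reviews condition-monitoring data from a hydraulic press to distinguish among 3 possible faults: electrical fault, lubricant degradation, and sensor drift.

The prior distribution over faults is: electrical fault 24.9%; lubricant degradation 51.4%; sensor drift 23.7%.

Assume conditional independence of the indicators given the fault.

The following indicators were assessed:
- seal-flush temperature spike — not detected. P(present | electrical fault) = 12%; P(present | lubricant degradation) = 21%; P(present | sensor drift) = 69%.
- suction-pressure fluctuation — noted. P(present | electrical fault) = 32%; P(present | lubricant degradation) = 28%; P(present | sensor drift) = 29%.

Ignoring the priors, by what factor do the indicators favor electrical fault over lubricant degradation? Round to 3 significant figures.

Take the product of per-indicator likelihoods under each hypothesis (using 1 − P(present | H) for each absent indicator), then divide.
  electrical fault: (1 − 0.12) × 0.32 = 0.2816
  lubricant degradation: (1 − 0.21) × 0.28 = 0.2212
Bayes factor = 0.2816 / 0.2212 ≈ 1.27

1.27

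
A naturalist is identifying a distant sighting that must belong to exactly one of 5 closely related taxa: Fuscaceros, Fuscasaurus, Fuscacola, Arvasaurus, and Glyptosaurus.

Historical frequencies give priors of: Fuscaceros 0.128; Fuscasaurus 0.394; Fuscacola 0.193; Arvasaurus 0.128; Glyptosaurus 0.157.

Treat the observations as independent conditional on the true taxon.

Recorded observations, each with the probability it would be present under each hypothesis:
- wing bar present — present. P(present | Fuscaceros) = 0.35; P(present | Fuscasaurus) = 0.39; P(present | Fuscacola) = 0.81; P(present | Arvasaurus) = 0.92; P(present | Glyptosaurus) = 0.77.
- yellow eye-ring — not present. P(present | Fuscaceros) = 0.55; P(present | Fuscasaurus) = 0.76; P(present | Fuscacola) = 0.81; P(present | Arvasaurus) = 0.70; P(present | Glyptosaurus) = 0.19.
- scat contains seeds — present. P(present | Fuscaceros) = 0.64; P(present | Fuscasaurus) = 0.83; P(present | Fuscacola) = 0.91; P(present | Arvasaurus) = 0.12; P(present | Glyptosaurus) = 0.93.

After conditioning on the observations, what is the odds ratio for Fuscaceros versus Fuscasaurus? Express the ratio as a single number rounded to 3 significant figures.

Posterior odds equal prior odds times the likelihood ratio; only the two competing hypotheses matter (using 1 − P(present | H) for each absent observation).
  Fuscaceros: 0.128 × 0.35 × (1 − 0.55) × 0.64 = 0.012902
  Fuscasaurus: 0.394 × 0.39 × (1 − 0.76) × 0.83 = 0.030609
Odds(Fuscaceros : Fuscasaurus) = 0.012902 / 0.030609 ≈ 0.422.

0.422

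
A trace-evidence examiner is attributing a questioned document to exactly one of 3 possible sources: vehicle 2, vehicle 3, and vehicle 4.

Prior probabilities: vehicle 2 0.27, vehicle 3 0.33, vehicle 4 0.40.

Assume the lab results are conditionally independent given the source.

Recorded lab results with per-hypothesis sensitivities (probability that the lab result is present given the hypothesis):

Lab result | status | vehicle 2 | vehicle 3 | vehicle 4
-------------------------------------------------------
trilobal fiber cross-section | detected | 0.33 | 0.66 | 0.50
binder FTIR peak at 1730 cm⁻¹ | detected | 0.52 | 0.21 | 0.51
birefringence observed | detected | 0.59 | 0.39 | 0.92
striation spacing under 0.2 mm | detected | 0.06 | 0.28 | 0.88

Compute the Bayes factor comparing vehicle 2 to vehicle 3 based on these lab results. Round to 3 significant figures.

Take the product of per-lab result likelihoods under each hypothesis, then divide.
  vehicle 2: 0.33 × 0.52 × 0.59 × 0.06 = 0.0060746
  vehicle 3: 0.66 × 0.21 × 0.39 × 0.28 = 0.015135
Bayes factor = 0.0060746 / 0.015135 ≈ 0.401

0.401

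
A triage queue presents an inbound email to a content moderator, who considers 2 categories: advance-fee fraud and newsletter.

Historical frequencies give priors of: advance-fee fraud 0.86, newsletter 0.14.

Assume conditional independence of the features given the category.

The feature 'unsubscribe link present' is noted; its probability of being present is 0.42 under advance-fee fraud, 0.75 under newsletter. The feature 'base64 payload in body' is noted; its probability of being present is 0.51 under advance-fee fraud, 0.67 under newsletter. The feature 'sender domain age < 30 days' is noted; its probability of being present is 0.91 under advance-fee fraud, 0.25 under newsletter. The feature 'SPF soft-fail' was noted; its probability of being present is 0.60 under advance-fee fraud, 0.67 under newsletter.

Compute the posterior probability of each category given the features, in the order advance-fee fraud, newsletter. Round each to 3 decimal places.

By Bayes' rule with conditional independence, the unnormalized weight for each hypothesis is prior × ∏ likelihoods:
  advance-fee fraud: 0.86 × 0.42 × 0.51 × 0.91 × 0.60 = 0.10058
  newsletter: 0.14 × 0.75 × 0.67 × 0.25 × 0.67 = 0.011784
Marginal likelihood of the evidence = 0.11236.
P(advance-fee fraud | evidence) = 0.10058 / 0.11236 ≈ 0.895
P(newsletter | evidence) = 0.011784 / 0.11236 ≈ 0.105

0.895, 0.105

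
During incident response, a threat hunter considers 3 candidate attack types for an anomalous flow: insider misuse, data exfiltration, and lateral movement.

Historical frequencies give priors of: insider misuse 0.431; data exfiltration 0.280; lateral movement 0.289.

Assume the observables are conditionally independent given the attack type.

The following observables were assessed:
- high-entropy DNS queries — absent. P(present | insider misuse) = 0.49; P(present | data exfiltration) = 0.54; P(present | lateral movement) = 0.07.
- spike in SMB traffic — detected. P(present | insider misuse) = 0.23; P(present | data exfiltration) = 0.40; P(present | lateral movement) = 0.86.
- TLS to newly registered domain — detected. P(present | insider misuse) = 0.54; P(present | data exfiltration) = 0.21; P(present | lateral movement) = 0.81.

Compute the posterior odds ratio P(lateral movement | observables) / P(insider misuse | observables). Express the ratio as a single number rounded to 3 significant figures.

Unnormalized posterior weight (prior times the observable likelihoods) for each of the two hypotheses (using 1 − P(present | H) for each absent observable):
  lateral movement: 0.289 × (1 − 0.07) × 0.86 × 0.81 = 0.18723
  insider misuse: 0.431 × (1 − 0.49) × 0.23 × 0.54 = 0.0273
Odds(lateral movement : insider misuse) = 0.18723 / 0.0273 ≈ 6.86.

6.86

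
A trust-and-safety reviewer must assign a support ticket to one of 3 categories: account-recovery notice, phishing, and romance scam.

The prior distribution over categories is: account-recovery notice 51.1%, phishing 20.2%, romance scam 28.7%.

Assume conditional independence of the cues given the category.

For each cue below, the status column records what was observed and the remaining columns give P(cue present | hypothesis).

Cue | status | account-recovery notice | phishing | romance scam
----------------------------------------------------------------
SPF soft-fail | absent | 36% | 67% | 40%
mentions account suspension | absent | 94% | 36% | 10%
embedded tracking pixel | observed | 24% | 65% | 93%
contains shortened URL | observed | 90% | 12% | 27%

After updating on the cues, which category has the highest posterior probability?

Multiply each prior by the joint likelihood of the cue pattern (using 1 − P(present | H) for each absent cue):
  account-recovery notice: 0.511 × (1 − 0.36) × (1 − 0.94) × 0.24 × 0.90 = 0.0042384
  phishing: 0.202 × (1 − 0.67) × (1 − 0.36) × 0.65 × 0.12 = 0.0033277
  romance scam: 0.287 × (1 − 0.40) × (1 − 0.10) × 0.93 × 0.27 = 0.038915
The unnormalized weights sum to 0.046482.
P(account-recovery notice | evidence) ≈ 0.0042384 / 0.046482 ≈ 0.091
P(phishing | evidence) ≈ 0.0033277 / 0.046482 ≈ 0.072
P(romance scam | evidence) ≈ 0.038915 / 0.046482 ≈ 0.837
The largest is 0.837, so romance scam is most probable.

romance scam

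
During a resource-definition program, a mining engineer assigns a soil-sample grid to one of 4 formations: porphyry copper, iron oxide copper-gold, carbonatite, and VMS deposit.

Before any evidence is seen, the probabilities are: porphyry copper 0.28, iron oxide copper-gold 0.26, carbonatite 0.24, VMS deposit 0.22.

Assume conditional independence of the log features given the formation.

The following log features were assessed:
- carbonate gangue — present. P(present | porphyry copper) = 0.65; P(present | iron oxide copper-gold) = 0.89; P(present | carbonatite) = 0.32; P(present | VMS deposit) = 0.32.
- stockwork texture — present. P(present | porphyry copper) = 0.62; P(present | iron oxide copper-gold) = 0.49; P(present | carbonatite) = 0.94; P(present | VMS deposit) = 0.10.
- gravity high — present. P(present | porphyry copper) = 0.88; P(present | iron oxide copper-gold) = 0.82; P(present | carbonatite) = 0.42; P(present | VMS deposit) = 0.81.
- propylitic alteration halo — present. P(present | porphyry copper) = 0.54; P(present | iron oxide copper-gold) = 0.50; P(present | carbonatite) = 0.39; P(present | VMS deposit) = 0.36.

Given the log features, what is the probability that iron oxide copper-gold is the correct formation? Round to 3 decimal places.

For each hypothesis, the unnormalized posterior weight is prior × product of the log feature likelihoods:
  porphyry copper: 0.28 × 0.65 × 0.62 × 0.88 × 0.54 = 0.053622
  iron oxide copper-gold: 0.26 × 0.89 × 0.49 × 0.82 × 0.50 = 0.046488
  carbonatite: 0.24 × 0.32 × 0.94 × 0.42 × 0.39 = 0.011825
  VMS deposit: 0.22 × 0.32 × 0.10 × 0.81 × 0.36 = 0.0020529
Normalizing constant Z = 0.053622 + 0.046488 + 0.011825 + 0.0020529 = 0.11399.
P(iron oxide copper-gold | evidence) = 0.046488 / 0.11399 ≈ 0.408.

0.408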